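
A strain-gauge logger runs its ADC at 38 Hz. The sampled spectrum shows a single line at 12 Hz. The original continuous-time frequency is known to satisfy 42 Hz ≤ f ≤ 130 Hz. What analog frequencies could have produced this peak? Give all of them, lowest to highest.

Frequencies that alias to 12 Hz are k·fs ± 12 Hz for integer k ≥ 0.
k=0: 12 Hz.
k=1: 26 Hz, 50 Hz.
k=2: 64 Hz, 88 Hz.
k=3: 102 Hz, 126 Hz.
k=4: 140 Hz, 164 Hz.
Within [42 Hz, 130 Hz]: 50 Hz, 64 Hz, 88 Hz, 102 Hz, 126 Hz.

50 Hz, 64 Hz, 88 Hz, 102 Hz, 126 Hz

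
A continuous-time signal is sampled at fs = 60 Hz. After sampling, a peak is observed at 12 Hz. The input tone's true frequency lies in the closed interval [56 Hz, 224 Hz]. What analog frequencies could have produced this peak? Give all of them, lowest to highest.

Frequencies that alias to 12 Hz are k·fs ± 12 Hz for integer k ≥ 0.
k=0: 12 Hz.
k=1: 48 Hz, 72 Hz.
k=2: 108 Hz, 132 Hz.
k=3: 168 Hz, 192 Hz.
k=4: 228 Hz, 252 Hz.
Within [56 Hz, 224 Hz]: 72 Hz, 108 Hz, 132 Hz, 168 Hz, 192 Hz.

72 Hz, 108 Hz, 132 Hz, 168 Hz, 192 Hz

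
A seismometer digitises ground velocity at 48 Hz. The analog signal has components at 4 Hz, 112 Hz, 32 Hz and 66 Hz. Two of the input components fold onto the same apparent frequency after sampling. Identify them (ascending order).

32 Hz, 112 Hz

fs/2 = 24 Hz.
4 Hz ≤ fs/2 = 24 Hz, passes unchanged.
112 Hz mod fs = 16 Hz.
16 Hz ≤ fs/2 = 24 Hz, appears at 16 Hz.
32 Hz > fs/2 = 24 Hz, folds to fs − 32 Hz = 16 Hz.
66 Hz mod fs = 18 Hz.
18 Hz ≤ fs/2 = 24 Hz, appears at 18 Hz.
32 Hz and 112 Hz both map to 16 Hz.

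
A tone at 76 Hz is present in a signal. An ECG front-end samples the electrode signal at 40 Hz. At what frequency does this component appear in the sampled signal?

4 Hz

76 Hz mod fs = 36 Hz.
36 Hz > fs/2 = 20 Hz, folds to fs − 36 Hz = 4 Hz.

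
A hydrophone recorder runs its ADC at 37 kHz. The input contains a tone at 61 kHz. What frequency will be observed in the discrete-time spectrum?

13 kHz

61 kHz mod fs = 24 kHz.
24 kHz > fs/2 = 18.5 kHz, folds to fs − 24 kHz = 13 kHz.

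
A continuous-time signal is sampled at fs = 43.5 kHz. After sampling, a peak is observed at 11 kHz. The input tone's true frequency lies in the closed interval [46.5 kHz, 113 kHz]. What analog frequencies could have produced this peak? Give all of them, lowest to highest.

Frequencies that alias to 11 kHz are k·fs ± 11 kHz for integer k ≥ 0.
k=0: 11 kHz.
k=1: 32.5 kHz, 54.5 kHz.
k=2: 76 kHz, 98 kHz.
k=3: 119.5 kHz, 141.5 kHz.
Within [46.5 kHz, 113 kHz]: 54.5 kHz, 76 kHz, 98 kHz.

54.5 kHz, 76 kHz, 98 kHz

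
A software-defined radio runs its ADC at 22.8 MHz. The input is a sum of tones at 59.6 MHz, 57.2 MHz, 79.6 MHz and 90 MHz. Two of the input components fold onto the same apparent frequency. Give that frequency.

11.2 MHz

fs/2 = 11.4 MHz.
59.6 MHz mod fs = 14 MHz.
14 MHz > fs/2 = 11.4 MHz, folds to fs − 14 MHz = 8.8 MHz.
57.2 MHz mod fs = 11.6 MHz.
11.6 MHz > fs/2 = 11.4 MHz, folds to fs − 11.6 MHz = 11.2 MHz.
79.6 MHz mod fs = 11.2 MHz.
11.2 MHz ≤ fs/2 = 11.4 MHz, appears at 11.2 MHz.
90 MHz mod fs = 21.6 MHz.
21.6 MHz > fs/2 = 11.4 MHz, folds to fs − 21.6 MHz = 1.2 MHz.
57.2 MHz and 79.6 MHz both map to 11.2 MHz.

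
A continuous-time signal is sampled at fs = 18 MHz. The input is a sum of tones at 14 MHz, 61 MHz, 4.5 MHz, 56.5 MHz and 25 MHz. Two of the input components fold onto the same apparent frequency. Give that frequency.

fs/2 = 9 MHz.
14 MHz > fs/2 = 9 MHz, folds to fs − 14 MHz = 4 MHz.
61 MHz mod fs = 7 MHz.
7 MHz ≤ fs/2 = 9 MHz, appears at 7 MHz.
4.5 MHz ≤ fs/2 = 9 MHz, passes unchanged.
56.5 MHz mod fs = 2.5 MHz.
2.5 MHz ≤ fs/2 = 9 MHz, appears at 2.5 MHz.
25 MHz mod fs = 7 MHz.
7 MHz ≤ fs/2 = 9 MHz, appears at 7 MHz.
25 MHz and 61 MHz both map to 7 MHz.

7 MHz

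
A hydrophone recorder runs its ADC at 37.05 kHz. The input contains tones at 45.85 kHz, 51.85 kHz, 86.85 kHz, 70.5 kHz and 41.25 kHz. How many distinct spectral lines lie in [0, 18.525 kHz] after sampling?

5

fs/2 = 18.525 kHz.
45.85 kHz mod fs = 8.8 kHz.
8.8 kHz ≤ fs/2 = 18.525 kHz, appears at 8.8 kHz.
51.85 kHz mod fs = 14.8 kHz.
14.8 kHz ≤ fs/2 = 18.525 kHz, appears at 14.8 kHz.
86.85 kHz mod fs = 12.75 kHz.
12.75 kHz ≤ fs/2 = 18.525 kHz, appears at 12.75 kHz.
70.5 kHz mod fs = 33.45 kHz.
33.45 kHz > fs/2 = 18.525 kHz, folds to fs − 33.45 kHz = 3.6 kHz.
41.25 kHz mod fs = 4.2 kHz.
4.2 kHz ≤ fs/2 = 18.525 kHz, appears at 4.2 kHz.
Distinct values: {3.6 kHz, 4.2 kHz, 8.8 kHz, 12.75 kHz, 14.8 kHz} → 5.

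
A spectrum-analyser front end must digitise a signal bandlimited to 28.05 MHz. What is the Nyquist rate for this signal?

56.1 MHz

Nyquist rate = 2 × 28.05 MHz = 56.1 MHz.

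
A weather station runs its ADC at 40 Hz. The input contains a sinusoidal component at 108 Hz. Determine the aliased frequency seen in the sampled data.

108 Hz mod fs = 28 Hz.
28 Hz > fs/2 = 20 Hz, folds to fs − 28 Hz = 12 Hz.

12 Hz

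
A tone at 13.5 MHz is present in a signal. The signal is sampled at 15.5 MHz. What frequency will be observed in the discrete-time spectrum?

13.5 MHz > fs/2 = 7.75 MHz, folds to fs − 13.5 MHz = 2 MHz.

2 MHz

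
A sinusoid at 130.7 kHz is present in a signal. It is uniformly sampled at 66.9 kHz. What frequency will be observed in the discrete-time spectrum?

3.1 kHz

130.7 kHz mod fs = 63.8 kHz.
63.8 kHz > fs/2 = 33.45 kHz, folds to fs − 63.8 kHz = 3.1 kHz.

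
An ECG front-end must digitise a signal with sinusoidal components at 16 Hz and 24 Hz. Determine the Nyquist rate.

Highest-frequency component: 24 Hz.
Nyquist rate = 2 × 24 Hz = 48 Hz.

48 Hz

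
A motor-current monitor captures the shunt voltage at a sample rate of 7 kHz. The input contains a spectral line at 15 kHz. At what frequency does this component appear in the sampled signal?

1 kHz

15 kHz mod fs = 1 kHz.
1 kHz ≤ fs/2 = 3.5 kHz, appears at 1 kHz.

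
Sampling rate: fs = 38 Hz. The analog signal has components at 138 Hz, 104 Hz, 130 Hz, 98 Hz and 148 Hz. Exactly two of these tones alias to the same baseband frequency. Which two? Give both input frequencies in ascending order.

fs/2 = 19 Hz.
138 Hz mod fs = 24 Hz.
24 Hz > fs/2 = 19 Hz, folds to fs − 24 Hz = 14 Hz.
104 Hz mod fs = 28 Hz.
28 Hz > fs/2 = 19 Hz, folds to fs − 28 Hz = 10 Hz.
130 Hz mod fs = 16 Hz.
16 Hz ≤ fs/2 = 19 Hz, appears at 16 Hz.
98 Hz mod fs = 22 Hz.
22 Hz > fs/2 = 19 Hz, folds to fs − 22 Hz = 16 Hz.
148 Hz mod fs = 34 Hz.
34 Hz > fs/2 = 19 Hz, folds to fs − 34 Hz = 4 Hz.
98 Hz and 130 Hz both map to 16 Hz.

98 Hz, 130 Hz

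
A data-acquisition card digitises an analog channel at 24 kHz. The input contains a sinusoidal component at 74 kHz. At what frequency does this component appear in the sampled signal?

74 kHz mod fs = 2 kHz.
2 kHz ≤ fs/2 = 12 kHz, appears at 2 kHz.

2 kHz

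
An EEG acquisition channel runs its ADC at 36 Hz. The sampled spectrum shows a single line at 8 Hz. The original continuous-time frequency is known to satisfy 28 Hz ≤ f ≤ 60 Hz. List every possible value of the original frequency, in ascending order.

28 Hz, 44 Hz

Frequencies that alias to 8 Hz are k·fs ± 8 Hz for integer k ≥ 0.
k=0: 8 Hz.
k=1: 28 Hz, 44 Hz.
k=2: 64 Hz, 80 Hz.
Within [28 Hz, 60 Hz]: 28 Hz, 44 Hz.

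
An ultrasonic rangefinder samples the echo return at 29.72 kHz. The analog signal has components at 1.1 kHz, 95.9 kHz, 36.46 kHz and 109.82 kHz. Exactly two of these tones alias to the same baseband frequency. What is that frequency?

6.74 kHz

fs/2 = 14.86 kHz.
1.1 kHz ≤ fs/2 = 14.86 kHz, passes unchanged.
95.9 kHz mod fs = 6.74 kHz.
6.74 kHz ≤ fs/2 = 14.86 kHz, appears at 6.74 kHz.
36.46 kHz mod fs = 6.74 kHz.
6.74 kHz ≤ fs/2 = 14.86 kHz, appears at 6.74 kHz.
109.82 kHz mod fs = 20.66 kHz.
20.66 kHz > fs/2 = 14.86 kHz, folds to fs − 20.66 kHz = 9.06 kHz.
36.46 kHz and 95.9 kHz both map to 6.74 kHz.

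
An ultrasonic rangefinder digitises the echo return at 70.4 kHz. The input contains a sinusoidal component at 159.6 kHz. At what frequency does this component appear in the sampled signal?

159.6 kHz mod fs = 18.8 kHz.
18.8 kHz ≤ fs/2 = 35.2 kHz, appears at 18.8 kHz.

18.8 kHz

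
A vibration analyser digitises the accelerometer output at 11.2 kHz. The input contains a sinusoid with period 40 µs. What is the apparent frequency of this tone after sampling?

2.6 kHz

T = 40 µs → f = 1/T = 25 kHz.
25 kHz mod fs = 2.6 kHz.
2.6 kHz ≤ fs/2 = 5.6 kHz, appears at 2.6 kHz.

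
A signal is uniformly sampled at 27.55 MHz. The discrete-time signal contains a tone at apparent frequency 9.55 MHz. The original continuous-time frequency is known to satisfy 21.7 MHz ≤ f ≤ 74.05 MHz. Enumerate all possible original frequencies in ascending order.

37.1 MHz, 45.55 MHz, 64.65 MHz, 73.1 MHz

Frequencies that alias to 9.55 MHz are k·fs ± 9.55 MHz for integer k ≥ 0.
k=0: 9.55 MHz.
k=1: 18 MHz, 37.1 MHz.
k=2: 45.55 MHz, 64.65 MHz.
k=3: 73.1 MHz, 92.2 MHz.
k=4: 100.65 MHz, 119.75 MHz.
Within [21.7 MHz, 74.05 MHz]: 37.1 MHz, 45.55 MHz, 64.65 MHz, 73.1 MHz.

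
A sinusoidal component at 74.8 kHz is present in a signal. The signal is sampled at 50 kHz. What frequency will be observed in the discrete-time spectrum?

74.8 kHz mod fs = 24.8 kHz.
24.8 kHz ≤ fs/2 = 25 kHz, appears at 24.8 kHz.

24.8 kHz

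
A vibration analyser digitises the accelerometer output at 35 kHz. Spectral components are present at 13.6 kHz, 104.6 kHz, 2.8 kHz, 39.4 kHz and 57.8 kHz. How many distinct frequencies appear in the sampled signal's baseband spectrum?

fs/2 = 17.5 kHz.
13.6 kHz ≤ fs/2 = 17.5 kHz, passes unchanged.
104.6 kHz mod fs = 34.6 kHz.
34.6 kHz > fs/2 = 17.5 kHz, folds to fs − 34.6 kHz = 0.4 kHz.
2.8 kHz ≤ fs/2 = 17.5 kHz, passes unchanged.
39.4 kHz mod fs = 4.4 kHz.
4.4 kHz ≤ fs/2 = 17.5 kHz, appears at 4.4 kHz.
57.8 kHz mod fs = 22.8 kHz.
22.8 kHz > fs/2 = 17.5 kHz, folds to fs − 22.8 kHz = 12.2 kHz.
Distinct values: {0.4 kHz, 2.8 kHz, 4.4 kHz, 12.2 kHz, 13.6 kHz} → 5.

5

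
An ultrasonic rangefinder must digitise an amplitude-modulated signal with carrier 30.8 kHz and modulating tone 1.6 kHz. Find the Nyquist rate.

64.8 kHz

AM sidebands sit at fc ± fm = 29.2 kHz and 32.4 kHz.
Highest-frequency component: 32.4 kHz.
Nyquist rate = 2 × 32.4 kHz = 64.8 kHz.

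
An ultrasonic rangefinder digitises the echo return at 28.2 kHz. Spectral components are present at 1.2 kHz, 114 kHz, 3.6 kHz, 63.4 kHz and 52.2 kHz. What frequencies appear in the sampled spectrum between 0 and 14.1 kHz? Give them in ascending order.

1.2 kHz, 3.6 kHz, 4.2 kHz, 7 kHz

fs/2 = 14.1 kHz.
1.2 kHz ≤ fs/2 = 14.1 kHz, passes unchanged.
114 kHz mod fs = 1.2 kHz.
1.2 kHz ≤ fs/2 = 14.1 kHz, appears at 1.2 kHz.
3.6 kHz ≤ fs/2 = 14.1 kHz, passes unchanged.
63.4 kHz mod fs = 7 kHz.
7 kHz ≤ fs/2 = 14.1 kHz, appears at 7 kHz.
52.2 kHz mod fs = 24 kHz.
24 kHz > fs/2 = 14.1 kHz, folds to fs − 24 kHz = 4.2 kHz.
Distinct values: {1.2 kHz, 3.6 kHz, 4.2 kHz, 7 kHz}.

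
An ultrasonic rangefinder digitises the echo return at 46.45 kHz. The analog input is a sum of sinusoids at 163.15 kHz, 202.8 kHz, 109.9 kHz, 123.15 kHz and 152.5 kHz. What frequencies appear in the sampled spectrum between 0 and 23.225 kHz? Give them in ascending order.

fs/2 = 23.225 kHz.
163.15 kHz mod fs = 23.8 kHz.
23.8 kHz > fs/2 = 23.225 kHz, folds to fs − 23.8 kHz = 22.65 kHz.
202.8 kHz mod fs = 17 kHz.
17 kHz ≤ fs/2 = 23.225 kHz, appears at 17 kHz.
109.9 kHz mod fs = 17 kHz.
17 kHz ≤ fs/2 = 23.225 kHz, appears at 17 kHz.
123.15 kHz mod fs = 30.25 kHz.
30.25 kHz > fs/2 = 23.225 kHz, folds to fs − 30.25 kHz = 16.2 kHz.
152.5 kHz mod fs = 13.15 kHz.
13.15 kHz ≤ fs/2 = 23.225 kHz, appears at 13.15 kHz.
Distinct values: {13.15 kHz, 16.2 kHz, 17 kHz, 22.65 kHz}.

13.15 kHz, 16.2 kHz, 17 kHz, 22.65 kHz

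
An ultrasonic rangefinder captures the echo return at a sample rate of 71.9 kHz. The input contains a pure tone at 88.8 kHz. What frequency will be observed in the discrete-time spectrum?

16.9 kHz

88.8 kHz mod fs = 16.9 kHz.
16.9 kHz ≤ fs/2 = 35.95 kHz, appears at 16.9 kHz.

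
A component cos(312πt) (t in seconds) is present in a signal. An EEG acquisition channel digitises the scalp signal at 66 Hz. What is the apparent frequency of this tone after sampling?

ω = 312π rad/s → f = ω/(2π) = 156 Hz.
156 Hz mod fs = 24 Hz.
24 Hz ≤ fs/2 = 33 Hz, appears at 24 Hz.

24 Hz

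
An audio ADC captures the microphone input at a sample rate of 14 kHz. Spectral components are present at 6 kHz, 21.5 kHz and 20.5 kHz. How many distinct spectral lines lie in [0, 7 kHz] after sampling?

2

fs/2 = 7 kHz.
6 kHz ≤ fs/2 = 7 kHz, passes unchanged.
21.5 kHz mod fs = 7.5 kHz.
7.5 kHz > fs/2 = 7 kHz, folds to fs − 7.5 kHz = 6.5 kHz.
20.5 kHz mod fs = 6.5 kHz.
6.5 kHz ≤ fs/2 = 7 kHz, appears at 6.5 kHz.
Distinct values: {6 kHz, 6.5 kHz} → 2.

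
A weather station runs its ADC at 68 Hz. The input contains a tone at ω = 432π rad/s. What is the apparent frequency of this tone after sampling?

ω = 432π rad/s → f = ω/(2π) = 216 Hz.
216 Hz mod fs = 12 Hz.
12 Hz ≤ fs/2 = 34 Hz, appears at 12 Hz.

12 Hz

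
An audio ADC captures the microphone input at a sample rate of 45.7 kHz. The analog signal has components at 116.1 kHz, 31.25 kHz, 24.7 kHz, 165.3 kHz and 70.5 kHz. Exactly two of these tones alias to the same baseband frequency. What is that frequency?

21 kHz

fs/2 = 22.85 kHz.
116.1 kHz mod fs = 24.7 kHz.
24.7 kHz > fs/2 = 22.85 kHz, folds to fs − 24.7 kHz = 21 kHz.
31.25 kHz > fs/2 = 22.85 kHz, folds to fs − 31.25 kHz = 14.45 kHz.
24.7 kHz > fs/2 = 22.85 kHz, folds to fs − 24.7 kHz = 21 kHz.
165.3 kHz mod fs = 28.2 kHz.
28.2 kHz > fs/2 = 22.85 kHz, folds to fs − 28.2 kHz = 17.5 kHz.
70.5 kHz mod fs = 24.8 kHz.
24.8 kHz > fs/2 = 22.85 kHz, folds to fs − 24.8 kHz = 20.9 kHz.
24.7 kHz and 116.1 kHz both map to 21 kHz.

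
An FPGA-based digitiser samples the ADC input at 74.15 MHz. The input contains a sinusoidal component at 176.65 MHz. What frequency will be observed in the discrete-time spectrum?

176.65 MHz mod fs = 28.35 MHz.
28.35 MHz ≤ fs/2 = 37.075 MHz, appears at 28.35 MHz.

28.35 MHz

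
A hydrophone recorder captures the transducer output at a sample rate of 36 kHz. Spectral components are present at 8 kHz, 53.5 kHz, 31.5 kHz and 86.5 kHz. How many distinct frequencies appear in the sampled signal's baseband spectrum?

fs/2 = 18 kHz.
8 kHz ≤ fs/2 = 18 kHz, passes unchanged.
53.5 kHz mod fs = 17.5 kHz.
17.5 kHz ≤ fs/2 = 18 kHz, appears at 17.5 kHz.
31.5 kHz > fs/2 = 18 kHz, folds to fs − 31.5 kHz = 4.5 kHz.
86.5 kHz mod fs = 14.5 kHz.
14.5 kHz ≤ fs/2 = 18 kHz, appears at 14.5 kHz.
Distinct values: {4.5 kHz, 8 kHz, 14.5 kHz, 17.5 kHz} → 4.

4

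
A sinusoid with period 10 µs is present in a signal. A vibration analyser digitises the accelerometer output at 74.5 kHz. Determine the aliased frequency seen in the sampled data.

T = 10 µs → f = 1/T = 100 kHz.
100 kHz mod fs = 25.5 kHz.
25.5 kHz ≤ fs/2 = 37.25 kHz, appears at 25.5 kHz.

25.5 kHz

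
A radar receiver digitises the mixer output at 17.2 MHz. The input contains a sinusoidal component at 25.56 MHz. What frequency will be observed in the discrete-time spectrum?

25.56 MHz mod fs = 8.36 MHz.
8.36 MHz ≤ fs/2 = 8.6 MHz, appears at 8.36 MHz.

8.36 MHz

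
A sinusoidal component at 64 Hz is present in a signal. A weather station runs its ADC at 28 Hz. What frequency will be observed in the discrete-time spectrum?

64 Hz mod fs = 8 Hz.
8 Hz ≤ fs/2 = 14 Hz, appears at 8 Hz.

8 Hz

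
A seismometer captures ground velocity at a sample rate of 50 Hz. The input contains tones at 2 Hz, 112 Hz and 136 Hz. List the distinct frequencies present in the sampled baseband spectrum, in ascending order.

2 Hz, 12 Hz, 14 Hz

fs/2 = 25 Hz.
2 Hz ≤ fs/2 = 25 Hz, passes unchanged.
112 Hz mod fs = 12 Hz.
12 Hz ≤ fs/2 = 25 Hz, appears at 12 Hz.
136 Hz mod fs = 36 Hz.
36 Hz > fs/2 = 25 Hz, folds to fs − 36 Hz = 14 Hz.
Distinct values: {2 Hz, 12 Hz, 14 Hz}.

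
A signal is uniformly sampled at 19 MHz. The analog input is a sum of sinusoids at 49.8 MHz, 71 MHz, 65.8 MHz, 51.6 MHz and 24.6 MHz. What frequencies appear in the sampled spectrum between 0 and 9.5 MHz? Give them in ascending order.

5 MHz, 5.4 MHz, 5.6 MHz, 7.2 MHz, 8.8 MHz

fs/2 = 9.5 MHz.
49.8 MHz mod fs = 11.8 MHz.
11.8 MHz > fs/2 = 9.5 MHz, folds to fs − 11.8 MHz = 7.2 MHz.
71 MHz mod fs = 14 MHz.
14 MHz > fs/2 = 9.5 MHz, folds to fs − 14 MHz = 5 MHz.
65.8 MHz mod fs = 8.8 MHz.
8.8 MHz ≤ fs/2 = 9.5 MHz, appears at 8.8 MHz.
51.6 MHz mod fs = 13.6 MHz.
13.6 MHz > fs/2 = 9.5 MHz, folds to fs − 13.6 MHz = 5.4 MHz.
24.6 MHz mod fs = 5.6 MHz.
5.6 MHz ≤ fs/2 = 9.5 MHz, appears at 5.6 MHz.
Distinct values: {5 MHz, 5.4 MHz, 5.6 MHz, 7.2 MHz, 8.8 MHz}.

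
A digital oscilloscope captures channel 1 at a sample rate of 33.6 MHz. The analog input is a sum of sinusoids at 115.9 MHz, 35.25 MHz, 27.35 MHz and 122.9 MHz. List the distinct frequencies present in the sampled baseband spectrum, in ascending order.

fs/2 = 16.8 MHz.
115.9 MHz mod fs = 15.1 MHz.
15.1 MHz ≤ fs/2 = 16.8 MHz, appears at 15.1 MHz.
35.25 MHz mod fs = 1.65 MHz.
1.65 MHz ≤ fs/2 = 16.8 MHz, appears at 1.65 MHz.
27.35 MHz > fs/2 = 16.8 MHz, folds to fs − 27.35 MHz = 6.25 MHz.
122.9 MHz mod fs = 22.1 MHz.
22.1 MHz > fs/2 = 16.8 MHz, folds to fs − 22.1 MHz = 11.5 MHz.
Distinct values: {1.65 MHz, 6.25 MHz, 11.5 MHz, 15.1 MHz}.

1.65 MHz, 6.25 MHz, 11.5 MHz, 15.1 MHz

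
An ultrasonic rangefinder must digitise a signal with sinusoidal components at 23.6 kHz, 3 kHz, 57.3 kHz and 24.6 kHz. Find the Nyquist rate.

Highest-frequency component: 57.3 kHz.
Nyquist rate = 2 × 57.3 kHz = 114.6 kHz.

114.6 kHz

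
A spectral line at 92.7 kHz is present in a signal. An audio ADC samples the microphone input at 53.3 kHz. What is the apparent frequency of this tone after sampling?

92.7 kHz mod fs = 39.4 kHz.
39.4 kHz > fs/2 = 26.65 kHz, folds to fs − 39.4 kHz = 13.9 kHz.

13.9 kHz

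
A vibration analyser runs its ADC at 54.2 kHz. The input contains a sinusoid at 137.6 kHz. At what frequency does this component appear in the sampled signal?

137.6 kHz mod fs = 29.2 kHz.
29.2 kHz > fs/2 = 27.1 kHz, folds to fs − 29.2 kHz = 25 kHz.

25 kHz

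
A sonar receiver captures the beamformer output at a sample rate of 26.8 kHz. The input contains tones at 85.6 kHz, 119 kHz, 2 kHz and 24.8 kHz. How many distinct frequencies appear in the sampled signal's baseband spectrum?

fs/2 = 13.4 kHz.
85.6 kHz mod fs = 5.2 kHz.
5.2 kHz ≤ fs/2 = 13.4 kHz, appears at 5.2 kHz.
119 kHz mod fs = 11.8 kHz.
11.8 kHz ≤ fs/2 = 13.4 kHz, appears at 11.8 kHz.
2 kHz ≤ fs/2 = 13.4 kHz, passes unchanged.
24.8 kHz > fs/2 = 13.4 kHz, folds to fs − 24.8 kHz = 2 kHz.
Distinct values: {2 kHz, 5.2 kHz, 11.8 kHz} → 3.

3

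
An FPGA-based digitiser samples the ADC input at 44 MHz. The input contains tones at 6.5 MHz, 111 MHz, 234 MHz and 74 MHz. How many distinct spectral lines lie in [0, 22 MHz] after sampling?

fs/2 = 22 MHz.
6.5 MHz ≤ fs/2 = 22 MHz, passes unchanged.
111 MHz mod fs = 23 MHz.
23 MHz > fs/2 = 22 MHz, folds to fs − 23 MHz = 21 MHz.
234 MHz mod fs = 14 MHz.
14 MHz ≤ fs/2 = 22 MHz, appears at 14 MHz.
74 MHz mod fs = 30 MHz.
30 MHz > fs/2 = 22 MHz, folds to fs − 30 MHz = 14 MHz.
Distinct values: {6.5 MHz, 14 MHz, 21 MHz} → 3.

3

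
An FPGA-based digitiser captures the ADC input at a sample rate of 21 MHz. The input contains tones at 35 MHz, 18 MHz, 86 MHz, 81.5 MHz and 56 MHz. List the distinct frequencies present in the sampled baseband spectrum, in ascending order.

fs/2 = 10.5 MHz.
35 MHz mod fs = 14 MHz.
14 MHz > fs/2 = 10.5 MHz, folds to fs − 14 MHz = 7 MHz.
18 MHz > fs/2 = 10.5 MHz, folds to fs − 18 MHz = 3 MHz.
86 MHz mod fs = 2 MHz.
2 MHz ≤ fs/2 = 10.5 MHz, appears at 2 MHz.
81.5 MHz mod fs = 18.5 MHz.
18.5 MHz > fs/2 = 10.5 MHz, folds to fs − 18.5 MHz = 2.5 MHz.
56 MHz mod fs = 14 MHz.
14 MHz > fs/2 = 10.5 MHz, folds to fs − 14 MHz = 7 MHz.
Distinct values: {2 MHz, 2.5 MHz, 3 MHz, 7 MHz}.

2 MHz, 2.5 MHz, 3 MHz, 7 MHz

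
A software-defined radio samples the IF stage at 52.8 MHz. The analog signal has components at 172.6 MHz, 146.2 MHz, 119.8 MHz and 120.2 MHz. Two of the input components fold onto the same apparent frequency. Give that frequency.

14.2 MHz

fs/2 = 26.4 MHz.
172.6 MHz mod fs = 14.2 MHz.
14.2 MHz ≤ fs/2 = 26.4 MHz, appears at 14.2 MHz.
146.2 MHz mod fs = 40.6 MHz.
40.6 MHz > fs/2 = 26.4 MHz, folds to fs − 40.6 MHz = 12.2 MHz.
119.8 MHz mod fs = 14.2 MHz.
14.2 MHz ≤ fs/2 = 26.4 MHz, appears at 14.2 MHz.
120.2 MHz mod fs = 14.6 MHz.
14.6 MHz ≤ fs/2 = 26.4 MHz, appears at 14.6 MHz.
119.8 MHz and 172.6 MHz both map to 14.2 MHz.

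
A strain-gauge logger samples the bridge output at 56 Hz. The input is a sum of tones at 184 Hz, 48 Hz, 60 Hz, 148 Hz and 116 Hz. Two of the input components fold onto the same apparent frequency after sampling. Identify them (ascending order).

fs/2 = 28 Hz.
184 Hz mod fs = 16 Hz.
16 Hz ≤ fs/2 = 28 Hz, appears at 16 Hz.
48 Hz > fs/2 = 28 Hz, folds to fs − 48 Hz = 8 Hz.
60 Hz mod fs = 4 Hz.
4 Hz ≤ fs/2 = 28 Hz, appears at 4 Hz.
148 Hz mod fs = 36 Hz.
36 Hz > fs/2 = 28 Hz, folds to fs − 36 Hz = 20 Hz.
116 Hz mod fs = 4 Hz.
4 Hz ≤ fs/2 = 28 Hz, appears at 4 Hz.
60 Hz and 116 Hz both map to 4 Hz.

60 Hz, 116 Hz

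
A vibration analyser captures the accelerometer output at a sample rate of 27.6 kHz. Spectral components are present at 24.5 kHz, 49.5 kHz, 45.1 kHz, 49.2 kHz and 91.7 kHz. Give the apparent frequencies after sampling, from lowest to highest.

3.1 kHz, 5.7 kHz, 6 kHz, 8.9 kHz, 10.1 kHz

fs/2 = 13.8 kHz.
24.5 kHz > fs/2 = 13.8 kHz, folds to fs − 24.5 kHz = 3.1 kHz.
49.5 kHz mod fs = 21.9 kHz.
21.9 kHz > fs/2 = 13.8 kHz, folds to fs − 21.9 kHz = 5.7 kHz.
45.1 kHz mod fs = 17.5 kHz.
17.5 kHz > fs/2 = 13.8 kHz, folds to fs − 17.5 kHz = 10.1 kHz.
49.2 kHz mod fs = 21.6 kHz.
21.6 kHz > fs/2 = 13.8 kHz, folds to fs − 21.6 kHz = 6 kHz.
91.7 kHz mod fs = 8.9 kHz.
8.9 kHz ≤ fs/2 = 13.8 kHz, appears at 8.9 kHz.
Distinct values: {3.1 kHz, 5.7 kHz, 6 kHz, 8.9 kHz, 10.1 kHz}.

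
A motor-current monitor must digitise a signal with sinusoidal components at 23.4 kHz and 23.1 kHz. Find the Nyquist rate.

Highest-frequency component: 23.4 kHz.
Nyquist rate = 2 × 23.4 kHz = 46.8 kHz.

46.8 kHz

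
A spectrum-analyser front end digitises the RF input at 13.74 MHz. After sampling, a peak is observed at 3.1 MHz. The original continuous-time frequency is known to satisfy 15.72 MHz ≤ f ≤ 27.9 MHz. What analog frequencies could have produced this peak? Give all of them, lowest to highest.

Frequencies that alias to 3.1 MHz are k·fs ± 3.1 MHz for integer k ≥ 0.
k=0: 3.1 MHz.
k=1: 10.64 MHz, 16.84 MHz.
k=2: 24.38 MHz, 30.58 MHz.
k=3: 38.12 MHz, 44.32 MHz.
Within [15.72 MHz, 27.9 MHz]: 16.84 MHz, 24.38 MHz.

16.84 MHz, 24.38 MHz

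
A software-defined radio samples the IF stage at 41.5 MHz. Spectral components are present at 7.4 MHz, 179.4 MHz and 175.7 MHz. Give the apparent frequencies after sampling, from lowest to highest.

7.4 MHz, 9.7 MHz, 13.4 MHz

fs/2 = 20.75 MHz.
7.4 MHz ≤ fs/2 = 20.75 MHz, passes unchanged.
179.4 MHz mod fs = 13.4 MHz.
13.4 MHz ≤ fs/2 = 20.75 MHz, appears at 13.4 MHz.
175.7 MHz mod fs = 9.7 MHz.
9.7 MHz ≤ fs/2 = 20.75 MHz, appears at 9.7 MHz.
Distinct values: {7.4 MHz, 9.7 MHz, 13.4 MHz}.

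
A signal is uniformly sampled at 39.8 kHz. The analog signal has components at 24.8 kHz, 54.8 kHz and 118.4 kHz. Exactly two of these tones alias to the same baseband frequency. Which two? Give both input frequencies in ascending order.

24.8 kHz, 54.8 kHz

fs/2 = 19.9 kHz.
24.8 kHz > fs/2 = 19.9 kHz, folds to fs − 24.8 kHz = 15 kHz.
54.8 kHz mod fs = 15 kHz.
15 kHz ≤ fs/2 = 19.9 kHz, appears at 15 kHz.
118.4 kHz mod fs = 38.8 kHz.
38.8 kHz > fs/2 = 19.9 kHz, folds to fs − 38.8 kHz = 1 kHz.
24.8 kHz and 54.8 kHz both map to 15 kHz.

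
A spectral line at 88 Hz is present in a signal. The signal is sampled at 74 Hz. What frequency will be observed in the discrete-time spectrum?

14 Hz

88 Hz mod fs = 14 Hz.
14 Hz ≤ fs/2 = 37 Hz, appears at 14 Hz.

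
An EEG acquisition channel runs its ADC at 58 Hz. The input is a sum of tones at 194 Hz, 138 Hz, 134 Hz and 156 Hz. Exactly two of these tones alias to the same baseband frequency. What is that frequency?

fs/2 = 29 Hz.
194 Hz mod fs = 20 Hz.
20 Hz ≤ fs/2 = 29 Hz, appears at 20 Hz.
138 Hz mod fs = 22 Hz.
22 Hz ≤ fs/2 = 29 Hz, appears at 22 Hz.
134 Hz mod fs = 18 Hz.
18 Hz ≤ fs/2 = 29 Hz, appears at 18 Hz.
156 Hz mod fs = 40 Hz.
40 Hz > fs/2 = 29 Hz, folds to fs − 40 Hz = 18 Hz.
134 Hz and 156 Hz both map to 18 Hz.

18 Hz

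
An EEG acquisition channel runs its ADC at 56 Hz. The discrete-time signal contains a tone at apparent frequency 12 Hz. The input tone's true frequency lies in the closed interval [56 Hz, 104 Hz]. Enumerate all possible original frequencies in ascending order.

68 Hz, 100 Hz

Frequencies that alias to 12 Hz are k·fs ± 12 Hz for integer k ≥ 0.
k=0: 12 Hz.
k=1: 44 Hz, 68 Hz.
k=2: 100 Hz, 124 Hz.
k=3: 156 Hz, 180 Hz.
Within [56 Hz, 104 Hz]: 68 Hz, 100 Hz.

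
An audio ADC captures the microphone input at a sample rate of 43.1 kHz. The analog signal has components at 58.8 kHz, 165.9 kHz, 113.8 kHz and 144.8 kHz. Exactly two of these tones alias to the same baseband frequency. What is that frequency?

fs/2 = 21.55 kHz.
58.8 kHz mod fs = 15.7 kHz.
15.7 kHz ≤ fs/2 = 21.55 kHz, appears at 15.7 kHz.
165.9 kHz mod fs = 36.6 kHz.
36.6 kHz > fs/2 = 21.55 kHz, folds to fs − 36.6 kHz = 6.5 kHz.
113.8 kHz mod fs = 27.6 kHz.
27.6 kHz > fs/2 = 21.55 kHz, folds to fs − 27.6 kHz = 15.5 kHz.
144.8 kHz mod fs = 15.5 kHz.
15.5 kHz ≤ fs/2 = 21.55 kHz, appears at 15.5 kHz.
113.8 kHz and 144.8 kHz both map to 15.5 kHz.

15.5 kHz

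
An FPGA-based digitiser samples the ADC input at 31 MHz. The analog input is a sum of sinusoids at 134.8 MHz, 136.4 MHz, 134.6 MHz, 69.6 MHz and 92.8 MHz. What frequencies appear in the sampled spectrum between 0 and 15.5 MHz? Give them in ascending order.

fs/2 = 15.5 MHz.
134.8 MHz mod fs = 10.8 MHz.
10.8 MHz ≤ fs/2 = 15.5 MHz, appears at 10.8 MHz.
136.4 MHz mod fs = 12.4 MHz.
12.4 MHz ≤ fs/2 = 15.5 MHz, appears at 12.4 MHz.
134.6 MHz mod fs = 10.6 MHz.
10.6 MHz ≤ fs/2 = 15.5 MHz, appears at 10.6 MHz.
69.6 MHz mod fs = 7.6 MHz.
7.6 MHz ≤ fs/2 = 15.5 MHz, appears at 7.6 MHz.
92.8 MHz mod fs = 30.8 MHz.
30.8 MHz > fs/2 = 15.5 MHz, folds to fs − 30.8 MHz = 0.2 MHz.
Distinct values: {0.2 MHz, 7.6 MHz, 10.6 MHz, 10.8 MHz, 12.4 MHz}.

0.2 MHz, 7.6 MHz, 10.6 MHz, 10.8 MHz, 12.4 MHz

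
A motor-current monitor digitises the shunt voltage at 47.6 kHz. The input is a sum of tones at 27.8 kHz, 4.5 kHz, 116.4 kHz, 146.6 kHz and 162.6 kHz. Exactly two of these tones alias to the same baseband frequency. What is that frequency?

19.8 kHz

fs/2 = 23.8 kHz.
27.8 kHz > fs/2 = 23.8 kHz, folds to fs − 27.8 kHz = 19.8 kHz.
4.5 kHz ≤ fs/2 = 23.8 kHz, passes unchanged.
116.4 kHz mod fs = 21.2 kHz.
21.2 kHz ≤ fs/2 = 23.8 kHz, appears at 21.2 kHz.
146.6 kHz mod fs = 3.8 kHz.
3.8 kHz ≤ fs/2 = 23.8 kHz, appears at 3.8 kHz.
162.6 kHz mod fs = 19.8 kHz.
19.8 kHz ≤ fs/2 = 23.8 kHz, appears at 19.8 kHz.
27.8 kHz and 162.6 kHz both map to 19.8 kHz.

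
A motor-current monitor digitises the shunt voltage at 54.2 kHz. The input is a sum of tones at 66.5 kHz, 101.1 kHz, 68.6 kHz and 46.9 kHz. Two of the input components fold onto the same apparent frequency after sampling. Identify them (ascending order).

fs/2 = 27.1 kHz.
66.5 kHz mod fs = 12.3 kHz.
12.3 kHz ≤ fs/2 = 27.1 kHz, appears at 12.3 kHz.
101.1 kHz mod fs = 46.9 kHz.
46.9 kHz > fs/2 = 27.1 kHz, folds to fs − 46.9 kHz = 7.3 kHz.
68.6 kHz mod fs = 14.4 kHz.
14.4 kHz ≤ fs/2 = 27.1 kHz, appears at 14.4 kHz.
46.9 kHz > fs/2 = 27.1 kHz, folds to fs − 46.9 kHz = 7.3 kHz.
46.9 kHz and 101.1 kHz both map to 7.3 kHz.

46.9 kHz, 101.1 kHz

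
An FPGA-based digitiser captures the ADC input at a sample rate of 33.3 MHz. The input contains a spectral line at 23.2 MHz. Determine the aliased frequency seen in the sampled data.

23.2 MHz > fs/2 = 16.65 MHz, folds to fs − 23.2 MHz = 10.1 MHz.

10.1 MHz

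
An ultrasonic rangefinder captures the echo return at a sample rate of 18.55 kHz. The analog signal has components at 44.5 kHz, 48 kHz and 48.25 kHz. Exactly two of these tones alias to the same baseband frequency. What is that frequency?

fs/2 = 9.275 kHz.
44.5 kHz mod fs = 7.4 kHz.
7.4 kHz ≤ fs/2 = 9.275 kHz, appears at 7.4 kHz.
48 kHz mod fs = 10.9 kHz.
10.9 kHz > fs/2 = 9.275 kHz, folds to fs − 10.9 kHz = 7.65 kHz.
48.25 kHz mod fs = 11.15 kHz.
11.15 kHz > fs/2 = 9.275 kHz, folds to fs − 11.15 kHz = 7.4 kHz.
44.5 kHz and 48.25 kHz both map to 7.4 kHz.

7.4 kHz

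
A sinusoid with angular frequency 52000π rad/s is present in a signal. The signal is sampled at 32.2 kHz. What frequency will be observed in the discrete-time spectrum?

ω = 52000π rad/s → f = ω/(2π) = 26000 Hz = 26 kHz.
26 kHz > fs/2 = 16.1 kHz, folds to fs − 26 kHz = 6.2 kHz.

6.2 kHz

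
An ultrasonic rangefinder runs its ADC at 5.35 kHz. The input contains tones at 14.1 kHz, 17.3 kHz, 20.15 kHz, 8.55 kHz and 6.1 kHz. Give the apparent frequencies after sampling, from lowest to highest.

fs/2 = 2.675 kHz.
14.1 kHz mod fs = 3.4 kHz.
3.4 kHz > fs/2 = 2.675 kHz, folds to fs − 3.4 kHz = 1.95 kHz.
17.3 kHz mod fs = 1.25 kHz.
1.25 kHz ≤ fs/2 = 2.675 kHz, appears at 1.25 kHz.
20.15 kHz mod fs = 4.1 kHz.
4.1 kHz > fs/2 = 2.675 kHz, folds to fs − 4.1 kHz = 1.25 kHz.
8.55 kHz mod fs = 3.2 kHz.
3.2 kHz > fs/2 = 2.675 kHz, folds to fs − 3.2 kHz = 2.15 kHz.
6.1 kHz mod fs = 0.75 kHz.
0.75 kHz ≤ fs/2 = 2.675 kHz, appears at 0.75 kHz.
Distinct values: {0.75 kHz, 1.25 kHz, 1.95 kHz, 2.15 kHz}.

0.75 kHz, 1.25 kHz, 1.95 kHz, 2.15 kHz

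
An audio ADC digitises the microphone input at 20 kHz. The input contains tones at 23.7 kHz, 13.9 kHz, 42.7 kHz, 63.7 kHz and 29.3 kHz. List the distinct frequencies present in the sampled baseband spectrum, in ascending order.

2.7 kHz, 3.7 kHz, 6.1 kHz, 9.3 kHz

fs/2 = 10 kHz.
23.7 kHz mod fs = 3.7 kHz.
3.7 kHz ≤ fs/2 = 10 kHz, appears at 3.7 kHz.
13.9 kHz > fs/2 = 10 kHz, folds to fs − 13.9 kHz = 6.1 kHz.
42.7 kHz mod fs = 2.7 kHz.
2.7 kHz ≤ fs/2 = 10 kHz, appears at 2.7 kHz.
63.7 kHz mod fs = 3.7 kHz.
3.7 kHz ≤ fs/2 = 10 kHz, appears at 3.7 kHz.
29.3 kHz mod fs = 9.3 kHz.
9.3 kHz ≤ fs/2 = 10 kHz, appears at 9.3 kHz.
Distinct values: {2.7 kHz, 3.7 kHz, 6.1 kHz, 9.3 kHz}.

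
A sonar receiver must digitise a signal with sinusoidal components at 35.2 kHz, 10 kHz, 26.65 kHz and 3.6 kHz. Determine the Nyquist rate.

Highest-frequency component: 35.2 kHz.
Nyquist rate = 2 × 35.2 kHz = 70.4 kHz.

70.4 kHz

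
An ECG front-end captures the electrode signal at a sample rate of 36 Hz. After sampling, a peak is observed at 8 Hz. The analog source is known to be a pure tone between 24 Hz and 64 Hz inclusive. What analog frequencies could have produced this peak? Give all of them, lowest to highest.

Frequencies that alias to 8 Hz are k·fs ± 8 Hz for integer k ≥ 0.
k=0: 8 Hz.
k=1: 28 Hz, 44 Hz.
k=2: 64 Hz, 80 Hz.
k=3: 100 Hz, 116 Hz.
Within [24 Hz, 64 Hz]: 28 Hz, 44 Hz, 64 Hz.

28 Hz, 44 Hz, 64 Hz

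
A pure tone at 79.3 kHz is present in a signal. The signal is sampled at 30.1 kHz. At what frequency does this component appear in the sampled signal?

79.3 kHz mod fs = 19.1 kHz.
19.1 kHz > fs/2 = 15.05 kHz, folds to fs − 19.1 kHz = 11 kHz.

11 kHz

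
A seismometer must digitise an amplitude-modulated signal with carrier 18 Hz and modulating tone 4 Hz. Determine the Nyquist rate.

AM sidebands sit at fc ± fm = 14 Hz and 22 Hz.
Highest-frequency component: 22 Hz.
Nyquist rate = 2 × 22 Hz = 44 Hz.

44 Hz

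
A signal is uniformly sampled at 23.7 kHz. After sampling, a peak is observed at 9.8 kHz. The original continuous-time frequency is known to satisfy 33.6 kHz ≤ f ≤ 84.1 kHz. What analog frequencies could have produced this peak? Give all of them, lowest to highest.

37.6 kHz, 57.2 kHz, 61.3 kHz, 80.9 kHz

Frequencies that alias to 9.8 kHz are k·fs ± 9.8 kHz for integer k ≥ 0.
k=0: 9.8 kHz.
k=1: 13.9 kHz, 33.5 kHz.
k=2: 37.6 kHz, 57.2 kHz.
k=3: 61.3 kHz, 80.9 kHz.
k=4: 85 kHz, 104.6 kHz.
Within [33.6 kHz, 84.1 kHz]: 37.6 kHz, 57.2 kHz, 61.3 kHz, 80.9 kHz.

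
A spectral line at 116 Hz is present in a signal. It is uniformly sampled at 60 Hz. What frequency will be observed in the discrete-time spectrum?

4 Hz

116 Hz mod fs = 56 Hz.
56 Hz > fs/2 = 30 Hz, folds to fs − 56 Hz = 4 Hz.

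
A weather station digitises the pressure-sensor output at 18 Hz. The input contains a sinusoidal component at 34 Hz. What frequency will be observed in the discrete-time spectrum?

34 Hz mod fs = 16 Hz.
16 Hz > fs/2 = 9 Hz, folds to fs − 16 Hz = 2 Hz.

2 Hz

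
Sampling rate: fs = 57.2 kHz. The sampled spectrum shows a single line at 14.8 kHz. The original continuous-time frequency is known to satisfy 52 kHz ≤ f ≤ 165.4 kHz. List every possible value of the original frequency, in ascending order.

Frequencies that alias to 14.8 kHz are k·fs ± 14.8 kHz for integer k ≥ 0.
k=0: 14.8 kHz.
k=1: 42.4 kHz, 72 kHz.
k=2: 99.6 kHz, 129.2 kHz.
k=3: 156.8 kHz, 186.4 kHz.
k=4: 214 kHz, 243.6 kHz.
Within [52 kHz, 165.4 kHz]: 72 kHz, 99.6 kHz, 129.2 kHz, 156.8 kHz.

72 kHz, 99.6 kHz, 129.2 kHz, 156.8 kHz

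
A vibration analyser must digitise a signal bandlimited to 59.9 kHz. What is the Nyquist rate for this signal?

Nyquist rate = 2 × 59.9 kHz = 119.8 kHz.

119.8 kHz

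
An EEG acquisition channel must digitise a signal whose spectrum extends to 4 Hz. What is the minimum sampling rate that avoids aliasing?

8 Hz

Nyquist rate = 2 × 4 Hz = 8 Hz.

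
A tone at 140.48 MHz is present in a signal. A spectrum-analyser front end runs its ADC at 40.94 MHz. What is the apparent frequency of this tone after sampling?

140.48 MHz mod fs = 17.66 MHz.
17.66 MHz ≤ fs/2 = 20.47 MHz, appears at 17.66 MHz.

17.66 MHz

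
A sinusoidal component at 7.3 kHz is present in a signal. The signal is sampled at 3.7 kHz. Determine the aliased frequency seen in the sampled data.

7.3 kHz mod fs = 3.6 kHz.
3.6 kHz > fs/2 = 1.85 kHz, folds to fs − 3.6 kHz = 0.1 kHz.

0.1 kHz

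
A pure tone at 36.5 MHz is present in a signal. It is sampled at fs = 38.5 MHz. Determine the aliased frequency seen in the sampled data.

36.5 MHz > fs/2 = 19.25 MHz, folds to fs − 36.5 MHz = 2 MHz.

2 MHz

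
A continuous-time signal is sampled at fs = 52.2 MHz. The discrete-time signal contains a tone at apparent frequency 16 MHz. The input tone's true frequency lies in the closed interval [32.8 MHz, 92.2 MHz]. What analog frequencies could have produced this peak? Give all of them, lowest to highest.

Frequencies that alias to 16 MHz are k·fs ± 16 MHz for integer k ≥ 0.
k=0: 16 MHz.
k=1: 36.2 MHz, 68.2 MHz.
k=2: 88.4 MHz, 120.4 MHz.
k=3: 140.6 MHz, 172.6 MHz.
Within [32.8 MHz, 92.2 MHz]: 36.2 MHz, 68.2 MHz, 88.4 MHz.

36.2 MHz, 68.2 MHz, 88.4 MHz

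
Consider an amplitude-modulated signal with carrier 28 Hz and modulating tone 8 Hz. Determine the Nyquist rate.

AM sidebands sit at fc ± fm = 20 Hz and 36 Hz.
Highest-frequency component: 36 Hz.
Nyquist rate = 2 × 36 Hz = 72 Hz.

72 Hz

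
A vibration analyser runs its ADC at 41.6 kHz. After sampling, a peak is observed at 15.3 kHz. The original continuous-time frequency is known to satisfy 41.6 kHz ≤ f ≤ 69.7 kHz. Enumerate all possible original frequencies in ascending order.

56.9 kHz, 67.9 kHz

Frequencies that alias to 15.3 kHz are k·fs ± 15.3 kHz for integer k ≥ 0.
k=0: 15.3 kHz.
k=1: 26.3 kHz, 56.9 kHz.
k=2: 67.9 kHz, 98.5 kHz.
k=3: 109.5 kHz, 140.1 kHz.
Within [41.6 kHz, 69.7 kHz]: 56.9 kHz, 67.9 kHz.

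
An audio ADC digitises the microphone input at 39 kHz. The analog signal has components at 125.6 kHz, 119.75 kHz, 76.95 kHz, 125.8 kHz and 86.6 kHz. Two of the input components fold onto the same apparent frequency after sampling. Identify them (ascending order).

fs/2 = 19.5 kHz.
125.6 kHz mod fs = 8.6 kHz.
8.6 kHz ≤ fs/2 = 19.5 kHz, appears at 8.6 kHz.
119.75 kHz mod fs = 2.75 kHz.
2.75 kHz ≤ fs/2 = 19.5 kHz, appears at 2.75 kHz.
76.95 kHz mod fs = 37.95 kHz.
37.95 kHz > fs/2 = 19.5 kHz, folds to fs − 37.95 kHz = 1.05 kHz.
125.8 kHz mod fs = 8.8 kHz.
8.8 kHz ≤ fs/2 = 19.5 kHz, appears at 8.8 kHz.
86.6 kHz mod fs = 8.6 kHz.
8.6 kHz ≤ fs/2 = 19.5 kHz, appears at 8.6 kHz.
86.6 kHz and 125.6 kHz both map to 8.6 kHz.

86.6 kHz, 125.6 kHz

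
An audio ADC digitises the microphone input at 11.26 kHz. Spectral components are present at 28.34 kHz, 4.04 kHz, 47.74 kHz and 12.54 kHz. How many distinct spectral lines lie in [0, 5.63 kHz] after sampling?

4

fs/2 = 5.63 kHz.
28.34 kHz mod fs = 5.82 kHz.
5.82 kHz > fs/2 = 5.63 kHz, folds to fs − 5.82 kHz = 5.44 kHz.
4.04 kHz ≤ fs/2 = 5.63 kHz, passes unchanged.
47.74 kHz mod fs = 2.7 kHz.
2.7 kHz ≤ fs/2 = 5.63 kHz, appears at 2.7 kHz.
12.54 kHz mod fs = 1.28 kHz.
1.28 kHz ≤ fs/2 = 5.63 kHz, appears at 1.28 kHz.
Distinct values: {1.28 kHz, 2.7 kHz, 4.04 kHz, 5.44 kHz} → 4.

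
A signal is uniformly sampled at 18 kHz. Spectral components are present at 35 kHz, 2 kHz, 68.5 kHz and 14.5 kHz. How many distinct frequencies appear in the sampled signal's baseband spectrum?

fs/2 = 9 kHz.
35 kHz mod fs = 17 kHz.
17 kHz > fs/2 = 9 kHz, folds to fs − 17 kHz = 1 kHz.
2 kHz ≤ fs/2 = 9 kHz, passes unchanged.
68.5 kHz mod fs = 14.5 kHz.
14.5 kHz > fs/2 = 9 kHz, folds to fs − 14.5 kHz = 3.5 kHz.
14.5 kHz > fs/2 = 9 kHz, folds to fs − 14.5 kHz = 3.5 kHz.
Distinct values: {1 kHz, 2 kHz, 3.5 kHz} → 3.

3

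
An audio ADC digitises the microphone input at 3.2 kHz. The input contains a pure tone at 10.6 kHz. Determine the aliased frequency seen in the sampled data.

10.6 kHz mod fs = 1 kHz.
1 kHz ≤ fs/2 = 1.6 kHz, appears at 1 kHz.

1 kHz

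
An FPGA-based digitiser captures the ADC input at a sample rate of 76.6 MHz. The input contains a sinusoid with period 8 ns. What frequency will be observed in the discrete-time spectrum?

T = 8 ns → f = 1/T = 125 MHz.
125 MHz mod fs = 48.4 MHz.
48.4 MHz > fs/2 = 38.3 MHz, folds to fs − 48.4 MHz = 28.2 MHz.

28.2 MHz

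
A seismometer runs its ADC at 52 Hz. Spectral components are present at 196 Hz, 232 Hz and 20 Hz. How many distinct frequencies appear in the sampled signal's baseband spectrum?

3

fs/2 = 26 Hz.
196 Hz mod fs = 40 Hz.
40 Hz > fs/2 = 26 Hz, folds to fs − 40 Hz = 12 Hz.
232 Hz mod fs = 24 Hz.
24 Hz ≤ fs/2 = 26 Hz, appears at 24 Hz.
20 Hz ≤ fs/2 = 26 Hz, passes unchanged.
Distinct values: {12 Hz, 20 Hz, 24 Hz} → 3.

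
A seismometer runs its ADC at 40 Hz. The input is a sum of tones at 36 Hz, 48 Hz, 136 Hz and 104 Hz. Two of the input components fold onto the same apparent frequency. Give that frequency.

16 Hz

fs/2 = 20 Hz.
36 Hz > fs/2 = 20 Hz, folds to fs − 36 Hz = 4 Hz.
48 Hz mod fs = 8 Hz.
8 Hz ≤ fs/2 = 20 Hz, appears at 8 Hz.
136 Hz mod fs = 16 Hz.
16 Hz ≤ fs/2 = 20 Hz, appears at 16 Hz.
104 Hz mod fs = 24 Hz.
24 Hz > fs/2 = 20 Hz, folds to fs − 24 Hz = 16 Hz.
104 Hz and 136 Hz both map to 16 Hz.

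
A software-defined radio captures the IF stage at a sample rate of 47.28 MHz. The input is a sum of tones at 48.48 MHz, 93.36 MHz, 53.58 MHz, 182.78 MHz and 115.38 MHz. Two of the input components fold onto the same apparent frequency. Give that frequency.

1.2 MHz

fs/2 = 23.64 MHz.
48.48 MHz mod fs = 1.2 MHz.
1.2 MHz ≤ fs/2 = 23.64 MHz, appears at 1.2 MHz.
93.36 MHz mod fs = 46.08 MHz.
46.08 MHz > fs/2 = 23.64 MHz, folds to fs − 46.08 MHz = 1.2 MHz.
53.58 MHz mod fs = 6.3 MHz.
6.3 MHz ≤ fs/2 = 23.64 MHz, appears at 6.3 MHz.
182.78 MHz mod fs = 40.94 MHz.
40.94 MHz > fs/2 = 23.64 MHz, folds to fs − 40.94 MHz = 6.34 MHz.
115.38 MHz mod fs = 20.82 MHz.
20.82 MHz ≤ fs/2 = 23.64 MHz, appears at 20.82 MHz.
48.48 MHz and 93.36 MHz both map to 1.2 MHz.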